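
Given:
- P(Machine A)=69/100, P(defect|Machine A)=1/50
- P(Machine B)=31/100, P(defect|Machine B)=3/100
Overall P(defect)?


P(B) = Σ P(B|Aᵢ)×P(Aᵢ)
  1/50×69/100 = 69/5000
  3/100×31/100 = 93/10000
Sum = 231/10000

P(defect) = 231/10000 ≈ 2.31%


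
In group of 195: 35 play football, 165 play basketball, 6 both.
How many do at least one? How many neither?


|A∪B| = 35+165-6 = 194
Neither = 195-194 = 1

At least one: 194; Neither: 1


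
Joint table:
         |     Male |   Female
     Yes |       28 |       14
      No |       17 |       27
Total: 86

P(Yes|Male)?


P(Yes|Male) = 28/(28+17) = 28/45

P = 28/45 ≈ 62.22%


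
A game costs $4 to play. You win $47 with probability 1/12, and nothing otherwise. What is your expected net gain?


E[gain] = (47-4)×1/12 + (-4)×11/12
= 43/12 - 11/3 = -1/12

Expected net gain = $-1/12 ≈ $-0.08


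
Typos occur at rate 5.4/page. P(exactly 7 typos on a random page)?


Poisson(λ=5.4): P(X=7) = e^(-λ)×λ^k/k!
= e^(-5.4) × 5.4^7 / 7!
≈ 0.004516580943 × 133892.520998 / 5040 ≈ 0.119987

P(X=7) ≈ 0.119987 ≈ 12.00%


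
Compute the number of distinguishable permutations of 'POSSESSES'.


Letters: 9, freq: {'P': 1, 'O': 1, 'S': 5, 'E': 2}
9!/(1!×1!×5!×2!) = 362880/240 = 1512

1512


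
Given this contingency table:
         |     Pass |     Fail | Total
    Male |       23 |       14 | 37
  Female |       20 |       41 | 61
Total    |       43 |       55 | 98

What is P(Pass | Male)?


P(Pass | Male) = 23/(23+14) = 23/37

P(Pass|Male) = 23/37 ≈ 62.16%


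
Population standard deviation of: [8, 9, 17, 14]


Mean = 48/4 = 12
  (8-12)²=16
  (9-12)²=9
  (17-12)²=25
  (14-12)²=4
Σ(x-μ)² = 54
σ² = 54/4 = 27/2

σ = √(27/2) ≈ 3.6742


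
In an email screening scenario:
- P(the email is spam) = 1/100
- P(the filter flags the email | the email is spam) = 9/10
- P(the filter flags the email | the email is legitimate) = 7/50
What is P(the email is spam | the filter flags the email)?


Using Bayes' theorem:
P(A|B) = P(B|A)·P(A) / P(B)

P(the filter flags the email) = 9/10 × 1/100 + 7/50 × 99/100
= 9/1000 + 693/5000 = 369/2500

P(the email is spam|the filter flags the email) = (9/1000) / (369/2500) = 5/82

P(the email is spam|the filter flags the email) = 5/82 ≈ 6.10%


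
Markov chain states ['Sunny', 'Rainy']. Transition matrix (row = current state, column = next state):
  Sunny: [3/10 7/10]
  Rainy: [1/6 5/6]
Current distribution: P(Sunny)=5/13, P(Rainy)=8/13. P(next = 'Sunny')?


P(next=Sunny) = Σᵢ P(now=i)×P(i→Sunny)
= 5/13×3/10 + 8/13×1/6
= 3/26 + 4/39 = 17/78

P = 17/78 ≈ 0.2179


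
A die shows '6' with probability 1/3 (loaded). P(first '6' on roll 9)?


Geometric: P(X=9) = (1-p)^(k-1)×p = (2/3)^8×1/3 = 256/19683

P(X=9) = 256/19683 ≈ 1.30%


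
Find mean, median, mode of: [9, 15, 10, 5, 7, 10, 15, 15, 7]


Sorted: [5, 7, 7, 9, 10, 10, 15, 15, 15]
Mean = 93/9 = 31/3
Median = 10
Freq: {9: 1, 15: 3, 10: 2, 5: 1, 7: 2}
Mode: [15]

Mean=31/3, Median=10, Mode=15


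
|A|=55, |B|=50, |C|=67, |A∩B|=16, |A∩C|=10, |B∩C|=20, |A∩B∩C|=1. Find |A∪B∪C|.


|A∪B∪C| = 55+50+67-16-10-20+1 = 127

|A∪B∪C| = 127


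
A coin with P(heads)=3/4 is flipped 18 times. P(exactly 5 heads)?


Binomial: P(X=5) = C(18,5)×p^5×(1-p)^13
= 8568 × 243/1024 × 1/67108864 = 260253/8589934592

P(X=5) = 260253/8589934592 ≈ 0.00%


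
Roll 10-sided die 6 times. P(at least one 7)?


P(no 7)^6 = (9/10)^6 = 531441/1000000
P(≥1) = 1 - 531441/1000000 = 468559/1000000

P = 468559/1000000 ≈ 46.86%


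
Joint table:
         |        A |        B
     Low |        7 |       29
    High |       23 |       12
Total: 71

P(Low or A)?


P(Low∨A) = P(Low) + P(A) - P(Low∧A)
= (36 + 30 - 7)/71 = 59/71

P = 59/71 ≈ 83.10%


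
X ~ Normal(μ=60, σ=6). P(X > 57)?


z = (57-60)/6 = -0.5
P(X > 57) = 1 - P(Z ≤ -0.5) = 1 - 0.3085 = 0.6915

P(X > 57) ≈ 0.6915


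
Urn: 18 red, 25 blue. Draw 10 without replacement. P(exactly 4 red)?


Hypergeometric: C(18,4)×C(25,6)/C(43,10)
= 3060×177100/1917334783 = 4554000/16112057

P(X=4) = 4554000/16112057 ≈ 28.26%


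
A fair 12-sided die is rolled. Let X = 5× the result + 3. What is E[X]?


E[die] = (1+12)/2 = 13/2
E[X] = 5×13/2 + 3 = 71/2

E[X] = 71/2


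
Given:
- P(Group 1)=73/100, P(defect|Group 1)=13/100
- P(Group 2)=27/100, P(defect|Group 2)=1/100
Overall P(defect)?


P(B) = Σ P(B|Aᵢ)×P(Aᵢ)
  13/100×73/100 = 949/10000
  1/100×27/100 = 27/10000
Sum = 61/625

P(defect) = 61/625 ≈ 9.76%


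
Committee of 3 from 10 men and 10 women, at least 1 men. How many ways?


Count by #men:
  1M,2W: C(10,1)×C(10,2)=450
  2M,1W: C(10,2)×C(10,1)=450
  3M,0W: C(10,3)×C(10,0)=120
Total = 1020

1020


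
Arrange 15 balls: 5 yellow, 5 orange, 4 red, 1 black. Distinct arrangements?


15!/(5!×5!×4!×1!) = 3783780

3783780


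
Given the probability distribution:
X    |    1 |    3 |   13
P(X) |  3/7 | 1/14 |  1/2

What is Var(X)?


E[X] = 50/7
E[X²] = 599/7
Var(X) = E[X²] - (E[X])² = 599/7 - 2500/49 = 1693/49

Var(X) = 1693/49 ≈ 34.5510


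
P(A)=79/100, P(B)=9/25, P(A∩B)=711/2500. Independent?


P(A)×P(B) = 711/2500
P(A∩B) = 711/2500
Equal ✓ → Independent

Yes, independent


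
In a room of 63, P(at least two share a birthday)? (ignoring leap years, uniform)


P(all different) = Π(365-i)/365 for i=0..62
= 0.003396
P(match) = 1 - 0.003396 = 0.996604

P ≈ 0.9966 ≈ 99.66%


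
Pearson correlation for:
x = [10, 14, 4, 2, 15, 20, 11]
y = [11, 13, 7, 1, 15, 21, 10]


n=7, Σx=76, Σy=78, Σxy=1077, Σx²=1062, Σy²=1106
r = (7×1077 - 76×78)/√((7×1062 - 76²)(7×1106 - 78²))
= 1611/√(1658×1658) = 1611/√2748964 ≈ 1611/1658.0000 ≈ 0.9717

r ≈ 0.9717


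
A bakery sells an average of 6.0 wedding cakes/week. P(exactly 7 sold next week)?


Poisson(λ=6.0): P(X=7) = e^(-λ)×λ^k/k!
= e^(-6.0) × 6.0^7 / 7!
≈ 0.002478752177 × 279936 / 5040 ≈ 0.137677

P(X=7) ≈ 0.137677 ≈ 13.77%


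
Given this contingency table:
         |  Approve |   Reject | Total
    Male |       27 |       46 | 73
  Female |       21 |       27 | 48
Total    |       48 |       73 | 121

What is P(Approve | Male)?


P(Approve | Male) = 27/(27+46) = 27/73

P(Approve|Male) = 27/73 ≈ 36.99%


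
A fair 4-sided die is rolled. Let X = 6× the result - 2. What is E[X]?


E[die] = (1+4)/2 = 5/2
E[X] = 6×5/2 - 2 = 13

E[X] = 13


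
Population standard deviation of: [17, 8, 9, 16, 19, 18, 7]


Mean = 94/7
  (17-94/7)²=625/49
  (8-94/7)²=1444/49
  (9-94/7)²=961/49
  (16-94/7)²=324/49
  (19-94/7)²=1521/49
  (18-94/7)²=1024/49
  (7-94/7)²=2025/49
Σ(x-μ)² = 1132/7
σ² = (1132/7)/7 = 1132/49

σ = √(1132/49) ≈ 4.8065


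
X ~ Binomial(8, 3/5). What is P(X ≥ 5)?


P(X ≥ 5) = Σ P(X=i) for i=5..8
P(X=5) = 108864/390625
P(X=6) = 81648/390625
P(X=7) = 34992/390625
P(X=8) = 6561/390625
Sum = 46413/78125

P(X ≥ 5) = 46413/78125 ≈ 59.41%


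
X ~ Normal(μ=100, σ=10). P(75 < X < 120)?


z₁=(75-100)/10=-2.5, z₂=(120-100)/10=2.0
P = Φ(2.0) - Φ(-2.5) = 0.977250 - 0.006210 = 0.971040 ≈ 0.9710

P(75 < X < 120) ≈ 0.9710


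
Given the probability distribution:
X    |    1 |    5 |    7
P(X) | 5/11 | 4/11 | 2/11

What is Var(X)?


E[X] = 39/11
E[X²] = 203/11
Var(X) = E[X²] - (E[X])² = 203/11 - 1521/121 = 712/121

Var(X) = 712/121 ≈ 5.8843


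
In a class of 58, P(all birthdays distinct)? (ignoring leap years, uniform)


P(all different) = Π(365-i)/365 for i=0..57
= (365/365)×(364/365)×...×(308/365)
= 0.008335

P ≈ 0.0083 ≈ 0.83%


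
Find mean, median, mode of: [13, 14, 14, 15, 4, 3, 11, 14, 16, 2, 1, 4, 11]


Sorted: [1, 2, 3, 4, 4, 11, 11, 13, 14, 14, 14, 15, 16]
Mean = 122/13
Median = 11
Freq: {13: 1, 14: 3, 15: 1, 4: 2, 3: 1, 11: 2, 16: 1, 2: 1, 1: 1}
Mode: [14]

Mean=122/13, Median=11, Mode=14


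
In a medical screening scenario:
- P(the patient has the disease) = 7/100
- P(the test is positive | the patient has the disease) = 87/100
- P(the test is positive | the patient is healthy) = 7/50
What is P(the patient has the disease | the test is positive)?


Using Bayes' theorem:
P(A|B) = P(B|A)·P(A) / P(B)

P(the test is positive) = 87/100 × 7/100 + 7/50 × 93/100
= 609/10000 + 651/5000 = 1911/10000

P(the patient has the disease|the test is positive) = (609/10000) / (1911/10000) = 29/91

P(the patient has the disease|the test is positive) = 29/91 ≈ 31.87%


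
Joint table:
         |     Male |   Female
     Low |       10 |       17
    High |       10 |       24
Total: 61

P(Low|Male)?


P(Low|Male) = 10/(10+10) = 10/20 = 1/2

P = 1/2 ≈ 50.00%


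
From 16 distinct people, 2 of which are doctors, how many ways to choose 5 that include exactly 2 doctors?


Choose 2 of the 2 doctors and 3 of the other 14 people:
C(2,2)×C(14,3) = 1×364 = 364

364


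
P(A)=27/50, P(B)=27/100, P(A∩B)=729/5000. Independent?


P(A)×P(B) = 729/5000
P(A∩B) = 729/5000
Equal ✓ → Independent

Yes, independent


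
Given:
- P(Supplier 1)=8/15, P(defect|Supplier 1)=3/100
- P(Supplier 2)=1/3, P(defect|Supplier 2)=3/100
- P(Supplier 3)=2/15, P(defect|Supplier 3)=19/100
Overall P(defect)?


P(B) = Σ P(B|Aᵢ)×P(Aᵢ)
  3/100×8/15 = 2/125
  3/100×1/3 = 1/100
  19/100×2/15 = 19/750
Sum = 77/1500

P(defect) = 77/1500 ≈ 5.13%


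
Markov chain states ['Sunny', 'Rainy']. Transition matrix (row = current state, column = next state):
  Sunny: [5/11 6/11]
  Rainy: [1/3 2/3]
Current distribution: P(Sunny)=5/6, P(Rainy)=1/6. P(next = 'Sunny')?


P(next=Sunny) = Σᵢ P(now=i)×P(i→Sunny)
= 5/6×5/11 + 1/6×1/3
= 25/66 + 1/18 = 43/99

P = 43/99 ≈ 0.4343


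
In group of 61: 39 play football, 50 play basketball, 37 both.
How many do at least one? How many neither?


|A∪B| = 39+50-37 = 52
Neither = 61-52 = 9

At least one: 52; Neither: 9


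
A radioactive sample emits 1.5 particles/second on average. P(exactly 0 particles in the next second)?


Poisson(λ=1.5): P(X=0) = e^(-λ)×λ^k/k!
= e^(-1.5) × 1.5^0 / 0!
≈ 0.2231301601 × 1 / 1 ≈ 0.223130

P(X=0) ≈ 0.223130 ≈ 22.31%


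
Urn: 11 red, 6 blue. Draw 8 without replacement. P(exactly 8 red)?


Hypergeometric: C(11,8)×C(6,0)/C(17,8)
= 165×1/24310 = 3/442

P(X=8) = 3/442 ≈ 0.68%


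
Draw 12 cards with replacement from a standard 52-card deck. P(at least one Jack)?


P(not a Jack) = 48/52 = 12/13
P(none in 12 draws) = (12/13)^12 = 8916100448256/23298085122481
P(≥1 Jack) = 1 - 8916100448256/23298085122481 = 14381984674225/23298085122481

P = 14381984674225/23298085122481 ≈ 61.73%


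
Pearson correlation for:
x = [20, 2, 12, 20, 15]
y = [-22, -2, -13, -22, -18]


n=5, Σx=69, Σy=-77, Σxy=-1310, Σx²=1173, Σy²=1465
r = (5×(-1310) - 69×(-77))/√((5×1173 - 69²)(5×1465 - (-77)²))
= -1237/√(1104×1396) = -1237/√1541184 ≈ -1237/1241.4443 ≈ -0.9964

r ≈ -0.9964


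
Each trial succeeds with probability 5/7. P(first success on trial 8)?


Geometric: P(X=8) = (1-p)^(k-1)×p = (2/7)^7×5/7 = 640/5764801

P(X=8) = 640/5764801 ≈ 0.01%


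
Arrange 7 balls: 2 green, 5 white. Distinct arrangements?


7!/(2!×5!) = 21

21


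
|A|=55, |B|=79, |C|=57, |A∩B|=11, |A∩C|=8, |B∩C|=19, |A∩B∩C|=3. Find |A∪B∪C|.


|A∪B∪C| = 55+79+57-11-8-19+3 = 156

|A∪B∪C| = 156


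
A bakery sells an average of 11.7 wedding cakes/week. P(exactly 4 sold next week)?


Poisson(λ=11.7): P(X=4) = e^(-λ)×λ^k/k!
= e^(-11.7) × 11.7^4 / 4!
≈ 8.293819161e-06 × 18738.8721 / 24 ≈ 0.006476

P(X=4) ≈ 0.006476 ≈ 0.65%


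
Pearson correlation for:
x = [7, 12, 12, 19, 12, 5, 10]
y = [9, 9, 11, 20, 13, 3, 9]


n=7, Σx=77, Σy=74, Σxy=944, Σx²=967, Σy²=942
r = (7×944 - 77×74)/√((7×967 - 77²)(7×942 - 74²))
= 910/√(840×1118) = 910/√939120 ≈ 910/969.0820 ≈ 0.9390

r ≈ 0.9390


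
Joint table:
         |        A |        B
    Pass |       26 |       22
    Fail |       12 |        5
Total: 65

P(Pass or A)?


P(Pass∨A) = P(Pass) + P(A) - P(Pass∧A)
= (48 + 38 - 26)/65 = 60/65 = 12/13

P = 12/13 ≈ 92.31%


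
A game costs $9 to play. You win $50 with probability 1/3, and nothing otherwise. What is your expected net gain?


E[gain] = (50-9)×1/3 + (-9)×2/3
= 41/3 - 6 = 23/3

Expected net gain = $23/3 ≈ $7.67


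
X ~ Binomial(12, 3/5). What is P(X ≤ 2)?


P(X ≤ 2) = Σ P(X=i) for i=0..2
P(X=0) = 4096/244140625
P(X=1) = 73728/244140625
P(X=2) = 608256/244140625
Sum = 137216/48828125

P(X ≤ 2) = 137216/48828125 ≈ 0.28%


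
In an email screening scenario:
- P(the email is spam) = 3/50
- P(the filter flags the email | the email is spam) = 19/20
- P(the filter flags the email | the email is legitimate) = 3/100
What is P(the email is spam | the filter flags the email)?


Using Bayes' theorem:
P(A|B) = P(B|A)·P(A) / P(B)

P(the filter flags the email) = 19/20 × 3/50 + 3/100 × 47/50
= 57/1000 + 141/5000 = 213/2500

P(the email is spam|the filter flags the email) = (57/1000) / (213/2500) = 95/142

P(the email is spam|the filter flags the email) = 95/142 ≈ 66.90%


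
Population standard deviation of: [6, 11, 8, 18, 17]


Mean = 60/5 = 12
  (6-12)²=36
  (11-12)²=1
  (8-12)²=16
  (18-12)²=36
  (17-12)²=25
Σ(x-μ)² = 114
σ² = 114/5

σ = √(114/5) ≈ 4.7749


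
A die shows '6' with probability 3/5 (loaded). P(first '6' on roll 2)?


Geometric: P(X=2) = (1-p)^(k-1)×p = (2/5)^1×3/5 = 6/25

P(X=2) = 6/25 ≈ 24.00%


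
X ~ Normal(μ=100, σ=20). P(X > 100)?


z = (100-100)/20 = 0.0
P(X > 100) = 1 - P(Z ≤ 0.0) = 1 - 0.5000 = 0.5000

P(X > 100) ≈ 0.5000


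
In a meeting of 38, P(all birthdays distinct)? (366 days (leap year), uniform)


P(all different) = Π(366-i)/366 for i=0..37
= (366/366)×(365/366)×...×(329/366)
= 0.136703

P ≈ 0.1367 ≈ 13.67%


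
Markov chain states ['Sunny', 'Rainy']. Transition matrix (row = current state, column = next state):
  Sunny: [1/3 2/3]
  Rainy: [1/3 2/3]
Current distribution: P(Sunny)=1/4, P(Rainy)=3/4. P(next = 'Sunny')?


P(next=Sunny) = Σᵢ P(now=i)×P(i→Sunny)
= 1/4×1/3 + 3/4×1/3
= 1/12 + 1/4 = 1/3

P = 1/3 ≈ 0.3333


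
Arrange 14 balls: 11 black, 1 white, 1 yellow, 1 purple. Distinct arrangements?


14!/(11!×1!×1!×1!) = 2184

2184


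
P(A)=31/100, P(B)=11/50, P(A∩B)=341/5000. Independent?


P(A)×P(B) = 341/5000
P(A∩B) = 341/5000
Equal ✓ → Independent

Yes, independent


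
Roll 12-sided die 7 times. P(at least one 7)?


P(no 7)^7 = (11/12)^7 = 19487171/35831808
P(≥1) = 1 - 19487171/35831808 = 16344637/35831808

P = 16344637/35831808 ≈ 45.61%


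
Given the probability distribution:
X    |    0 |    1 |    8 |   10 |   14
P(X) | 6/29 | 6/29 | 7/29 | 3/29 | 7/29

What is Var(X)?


E[X] = 190/29
E[X²] = 2126/29
Var(X) = E[X²] - (E[X])² = 2126/29 - 36100/841 = 25554/841

Var(X) = 25554/841 ≈ 30.3853


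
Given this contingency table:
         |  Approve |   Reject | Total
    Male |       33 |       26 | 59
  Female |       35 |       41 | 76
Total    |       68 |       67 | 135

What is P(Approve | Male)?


P(Approve | Male) = 33/(33+26) = 33/59

P(Approve|Male) = 33/59 ≈ 55.93%


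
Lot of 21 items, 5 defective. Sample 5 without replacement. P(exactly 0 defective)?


Hypergeometric: C(5,0)×C(16,5)/C(21,5)
= 1×4368/20349 = 208/969

P(X=0) = 208/969 ≈ 21.47%


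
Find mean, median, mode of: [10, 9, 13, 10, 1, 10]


Sorted: [1, 9, 10, 10, 10, 13]
Mean = 53/6
Median = 10
Freq: {10: 3, 9: 1, 13: 1, 1: 1}
Mode: [10]

Mean=53/6, Median=10, Mode=10


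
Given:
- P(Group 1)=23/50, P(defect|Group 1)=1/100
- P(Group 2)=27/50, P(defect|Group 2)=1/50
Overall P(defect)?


P(B) = Σ P(B|Aᵢ)×P(Aᵢ)
  1/100×23/50 = 23/5000
  1/50×27/50 = 27/2500
Sum = 77/5000

P(defect) = 77/5000 ≈ 1.54%


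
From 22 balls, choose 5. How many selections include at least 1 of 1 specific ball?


Complement: C(22,5) - C(21,5) = 26334 - 20349 = 5985

5985


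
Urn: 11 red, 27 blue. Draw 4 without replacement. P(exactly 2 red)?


Hypergeometric: C(11,2)×C(27,2)/C(38,4)
= 55×351/73815 = 1287/4921

P(X=2) = 1287/4921 ≈ 26.15%


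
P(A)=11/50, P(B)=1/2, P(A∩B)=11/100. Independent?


P(A)×P(B) = 11/100
P(A∩B) = 11/100
Equal ✓ → Independent

Yes, independent


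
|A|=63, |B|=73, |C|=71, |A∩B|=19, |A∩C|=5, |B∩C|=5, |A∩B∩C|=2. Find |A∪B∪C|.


|A∪B∪C| = 63+73+71-19-5-5+2 = 180

|A∪B∪C| = 180


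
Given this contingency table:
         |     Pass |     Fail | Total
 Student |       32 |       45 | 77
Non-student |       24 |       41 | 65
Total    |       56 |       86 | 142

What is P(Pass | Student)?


P(Pass | Student) = 32/(32+45) = 32/77

P(Pass|Student) = 32/77 ≈ 41.56%


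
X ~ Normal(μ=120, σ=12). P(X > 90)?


z = (90-120)/12 = -2.5
P(X > 90) = 1 - P(Z ≤ -2.5) = 1 - 0.0062 = 0.9938

P(X > 90) ≈ 0.9938


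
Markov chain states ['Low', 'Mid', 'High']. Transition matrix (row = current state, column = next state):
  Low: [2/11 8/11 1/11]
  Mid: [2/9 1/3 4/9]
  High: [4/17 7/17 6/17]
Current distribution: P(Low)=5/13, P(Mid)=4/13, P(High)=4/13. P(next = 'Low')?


P(next=Low) = Σᵢ P(now=i)×P(i→Low)
= 5/13×2/11 + 4/13×2/9 + 4/13×4/17
= 10/143 + 8/117 + 16/221 = 4610/21879

P = 4610/21879 ≈ 0.2107


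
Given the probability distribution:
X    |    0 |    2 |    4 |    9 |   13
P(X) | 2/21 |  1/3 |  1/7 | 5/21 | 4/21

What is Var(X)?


E[X] = 41/7
E[X²] = 1157/21
Var(X) = E[X²] - (E[X])² = 1157/21 - 1681/49 = 3056/147

Var(X) = 3056/147 ≈ 20.7891


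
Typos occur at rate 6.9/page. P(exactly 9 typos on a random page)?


Poisson(λ=6.9): P(X=9) = e^(-λ)×λ^k/k!
= e^(-6.9) × 6.9^9 / 9!
≈ 0.001007785429 × 35452087.8356 / 362880 ≈ 0.098457

P(X=9) ≈ 0.098457 ≈ 9.85%


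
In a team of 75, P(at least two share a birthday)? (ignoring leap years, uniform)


P(all different) = Π(365-i)/365 for i=0..74
= 0.000280
P(match) = 1 - 0.000280 = 0.999720

P ≈ 0.9997 ≈ 99.97%


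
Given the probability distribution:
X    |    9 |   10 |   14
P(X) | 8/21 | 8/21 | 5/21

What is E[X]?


E[X] = Σ x·P(X=x)
= (9)×(8/21) + (10)×(8/21) + (14)×(5/21)
= 74/7

E[X] = 74/7


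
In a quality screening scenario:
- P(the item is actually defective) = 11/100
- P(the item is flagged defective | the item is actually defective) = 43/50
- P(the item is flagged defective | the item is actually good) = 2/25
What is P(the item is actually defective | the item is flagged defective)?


Using Bayes' theorem:
P(A|B) = P(B|A)·P(A) / P(B)

P(the item is flagged defective) = 43/50 × 11/100 + 2/25 × 89/100
= 473/5000 + 89/1250 = 829/5000

P(the item is actually defective|the item is flagged defective) = (473/5000) / (829/5000) = 473/829

P(the item is actually defective|the item is flagged defective) = 473/829 ≈ 57.06%


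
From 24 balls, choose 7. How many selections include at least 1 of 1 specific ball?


Complement: C(24,7) - C(23,7) = 346104 - 245157 = 100947

100947


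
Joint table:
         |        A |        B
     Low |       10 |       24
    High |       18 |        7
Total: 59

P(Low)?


P(Low) = (10+24)/59 = 34/59

P(Low) = 34/59 ≈ 57.63%


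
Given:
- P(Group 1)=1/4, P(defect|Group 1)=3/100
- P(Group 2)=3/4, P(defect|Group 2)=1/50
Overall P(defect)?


P(B) = Σ P(B|Aᵢ)×P(Aᵢ)
  3/100×1/4 = 3/400
  1/50×3/4 = 3/200
Sum = 9/400

P(defect) = 9/400 ≈ 2.25%


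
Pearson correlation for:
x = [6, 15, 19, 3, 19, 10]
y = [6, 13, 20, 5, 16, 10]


n=6, Σx=72, Σy=70, Σxy=1030, Σx²=1092, Σy²=986
r = (6×1030 - 72×70)/√((6×1092 - 72²)(6×986 - 70²))
= 1140/√(1368×1016) = 1140/√1389888 ≈ 1140/1178.9351 ≈ 0.9670

r ≈ 0.9670


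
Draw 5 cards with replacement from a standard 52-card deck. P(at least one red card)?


P(not a red card) = 26/52 = 1/2
P(none in 5 draws) = (1/2)^5 = 1/32
P(≥1 red card) = 1 - 1/32 = 31/32

P = 31/32 ≈ 96.88%


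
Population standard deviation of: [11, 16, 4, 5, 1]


Mean = 37/5
  (11-37/5)²=324/25
  (16-37/5)²=1849/25
  (4-37/5)²=289/25
  (5-37/5)²=144/25
  (1-37/5)²=1024/25
Σ(x-μ)² = 726/5
σ² = (726/5)/5 = 726/25

σ = √(726/25) ≈ 5.3889


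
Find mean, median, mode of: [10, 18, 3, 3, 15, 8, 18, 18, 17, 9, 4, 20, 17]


Sorted: [3, 3, 4, 8, 9, 10, 15, 17, 17, 18, 18, 18, 20]
Mean = 160/13
Median = 15
Freq: {10: 1, 18: 3, 3: 2, 15: 1, 8: 1, 17: 2, 9: 1, 4: 1, 20: 1}
Mode: [18]

Mean=160/13, Median=15, Mode=18


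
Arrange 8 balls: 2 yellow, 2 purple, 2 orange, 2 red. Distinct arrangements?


8!/(2!×2!×2!×2!) = 2520

2520


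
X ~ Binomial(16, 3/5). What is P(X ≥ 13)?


P(X ≥ 13) = Σ P(X=i) for i=13..16
P(X=13) = 1428513408/30517578125
P(X=14) = 459165024/30517578125
P(X=15) = 459165024/152587890625
P(X=16) = 43046721/152587890625
Sum = 1988120781/30517578125

P(X ≥ 13) = 1988120781/30517578125 ≈ 6.51%


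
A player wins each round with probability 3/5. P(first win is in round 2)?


Geometric: P(X=2) = (1-p)^(k-1)×p = (2/5)^1×3/5 = 6/25

P(X=2) = 6/25 ≈ 24.00%


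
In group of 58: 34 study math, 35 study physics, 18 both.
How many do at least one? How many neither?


|A∪B| = 34+35-18 = 51
Neither = 58-51 = 7

At least one: 51; Neither: 7


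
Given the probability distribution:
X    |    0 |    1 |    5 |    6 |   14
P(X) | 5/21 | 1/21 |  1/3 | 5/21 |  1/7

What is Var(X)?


E[X] = 36/7
E[X²] = 944/21
Var(X) = E[X²] - (E[X])² = 944/21 - 1296/49 = 2720/147

Var(X) = 2720/147 ≈ 18.5034


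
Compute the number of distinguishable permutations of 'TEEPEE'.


Letters: 6, freq: {'T': 1, 'E': 4, 'P': 1}
6!/(1!×4!×1!) = 720/24 = 30

30


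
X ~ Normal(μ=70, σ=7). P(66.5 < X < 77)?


z₁=(66.5-70)/7=-0.5, z₂=(77-70)/7=1.0
P = Φ(1.0) - Φ(-0.5) = 0.841345 - 0.308538 = 0.532807 ≈ 0.5328

P(66.5 < X < 77) ≈ 0.5328


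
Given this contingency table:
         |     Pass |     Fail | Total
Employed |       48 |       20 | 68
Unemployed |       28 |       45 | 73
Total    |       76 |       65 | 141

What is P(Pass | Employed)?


P(Pass | Employed) = 48/(48+20) = 48/68 = 12/17

P(Pass|Employed) = 12/17 ≈ 70.59%


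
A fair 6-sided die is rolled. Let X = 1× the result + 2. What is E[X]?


E[die] = (1+6)/2 = 7/2
E[X] = 1×7/2 + 2 = 11/2

E[X] = 11/2


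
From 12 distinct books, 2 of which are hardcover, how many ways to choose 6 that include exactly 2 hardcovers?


Choose 2 of the 2 hardcovers and 4 of the other 10 books:
C(2,2)×C(10,4) = 1×210 = 210

210


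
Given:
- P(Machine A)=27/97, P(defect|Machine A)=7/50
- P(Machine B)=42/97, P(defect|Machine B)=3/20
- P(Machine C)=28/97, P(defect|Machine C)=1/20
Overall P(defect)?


P(B) = Σ P(B|Aᵢ)×P(Aᵢ)
  7/50×27/97 = 189/4850
  3/20×42/97 = 63/970
  1/20×28/97 = 7/485
Sum = 287/2425

P(defect) = 287/2425 ≈ 11.84%


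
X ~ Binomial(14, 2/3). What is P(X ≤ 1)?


P(X ≤ 1) = Σ P(X=i) for i=0..1
P(X=0) = 1/4782969
P(X=1) = 28/4782969
Sum = 29/4782969

P(X ≤ 1) = 29/4782969 ≈ 0.00%


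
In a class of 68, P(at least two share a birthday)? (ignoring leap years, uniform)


P(all different) = Π(365-i)/365 for i=0..67
= 0.001274
P(match) = 1 - 0.001274 = 0.998726

P ≈ 0.9987 ≈ 99.87%


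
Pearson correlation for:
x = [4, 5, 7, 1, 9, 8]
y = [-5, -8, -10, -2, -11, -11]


n=6, Σx=34, Σy=-47, Σxy=-319, Σx²=236, Σy²=435
r = (6×(-319) - 34×(-47))/√((6×236 - 34²)(6×435 - (-47)²))
= -316/√(260×401) = -316/√104260 ≈ -316/322.8932 ≈ -0.9787

r ≈ -0.9787


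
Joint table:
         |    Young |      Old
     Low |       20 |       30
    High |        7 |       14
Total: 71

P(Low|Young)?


P(Low|Young) = 20/(20+7) = 20/27

P = 20/27 ≈ 74.07%


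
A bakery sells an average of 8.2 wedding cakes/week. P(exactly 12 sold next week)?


Poisson(λ=8.2): P(X=12) = e^(-λ)×λ^k/k!
= e^(-8.2) × 8.2^12 / 12!
≈ 0.00027465357 × 92420056270.3 / 479001600 ≈ 0.052993

P(X=12) ≈ 0.052993 ≈ 5.30%


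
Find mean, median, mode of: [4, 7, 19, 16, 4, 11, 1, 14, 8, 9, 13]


Sorted: [1, 4, 4, 7, 8, 9, 11, 13, 14, 16, 19]
Mean = 106/11
Median = 9
Freq: {4: 2, 7: 1, 19: 1, 16: 1, 11: 1, 1: 1, 14: 1, 8: 1, 9: 1, 13: 1}
Mode: [4]

Mean=106/11, Median=9, Mode=4


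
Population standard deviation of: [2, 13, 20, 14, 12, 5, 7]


Mean = 73/7
  (2-73/7)²=3481/49
  (13-73/7)²=324/49
  (20-73/7)²=4489/49
  (14-73/7)²=625/49
  (12-73/7)²=121/49
  (5-73/7)²=1444/49
  (7-73/7)²=576/49
Σ(x-μ)² = 1580/7
σ² = (1580/7)/7 = 1580/49

σ = √(1580/49) ≈ 5.6785


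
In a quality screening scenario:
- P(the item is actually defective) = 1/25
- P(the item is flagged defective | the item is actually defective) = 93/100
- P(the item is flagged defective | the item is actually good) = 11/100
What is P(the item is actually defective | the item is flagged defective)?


Using Bayes' theorem:
P(A|B) = P(B|A)·P(A) / P(B)

P(the item is flagged defective) = 93/100 × 1/25 + 11/100 × 24/25
= 93/2500 + 66/625 = 357/2500

P(the item is actually defective|the item is flagged defective) = (93/2500) / (357/2500) = 31/119

P(the item is actually defective|the item is flagged defective) = 31/119 ≈ 26.05%


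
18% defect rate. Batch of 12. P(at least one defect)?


P(all good) = (41/50)^12 = 22563490300366186081/244140625000000000000
P(≥1 defect) = 221577134699633813919/244140625000000000000

P = 221577134699633813919/244140625000000000000 ≈ 90.76%


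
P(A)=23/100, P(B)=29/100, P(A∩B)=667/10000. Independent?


P(A)×P(B) = 667/10000
P(A∩B) = 667/10000
Equal ✓ → Independent

Yes, independent


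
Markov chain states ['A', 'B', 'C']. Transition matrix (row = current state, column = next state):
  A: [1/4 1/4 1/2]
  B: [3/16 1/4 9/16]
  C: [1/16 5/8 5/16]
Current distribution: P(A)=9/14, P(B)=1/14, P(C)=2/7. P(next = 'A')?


P(next=A) = Σᵢ P(now=i)×P(i→A)
= 9/14×1/4 + 1/14×3/16 + 2/7×1/16
= 9/56 + 3/224 + 1/56 = 43/224

P = 43/224 ≈ 0.1920


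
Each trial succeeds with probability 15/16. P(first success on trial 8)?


Geometric: P(X=8) = (1-p)^(k-1)×p = (1/16)^7×15/16 = 15/4294967296

P(X=8) = 15/4294967296 ≈ 0.00%


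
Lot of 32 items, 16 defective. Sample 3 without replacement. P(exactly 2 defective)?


Hypergeometric: C(16,2)×C(16,1)/C(32,3)
= 120×16/4960 = 12/31

P(X=2) = 12/31 ≈ 38.71%


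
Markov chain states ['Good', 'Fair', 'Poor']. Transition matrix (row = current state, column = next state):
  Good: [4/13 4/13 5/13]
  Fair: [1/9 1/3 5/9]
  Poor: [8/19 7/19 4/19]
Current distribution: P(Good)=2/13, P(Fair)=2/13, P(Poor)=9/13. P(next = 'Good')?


P(next=Good) = Σᵢ P(now=i)×P(i→Good)
= 2/13×4/13 + 2/13×1/9 + 9/13×8/19
= 8/169 + 2/117 + 72/247 = 10286/28899

P = 10286/28899 ≈ 0.3559


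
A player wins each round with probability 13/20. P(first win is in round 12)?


Geometric: P(X=12) = (1-p)^(k-1)×p = (7/20)^11×13/20 = 25705247659/4096000000000000

P(X=12) = 25705247659/4096000000000000 ≈ 0.00%


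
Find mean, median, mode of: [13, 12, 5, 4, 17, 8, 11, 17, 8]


Sorted: [4, 5, 8, 8, 11, 12, 13, 17, 17]
Mean = 95/9
Median = 11
Freq: {13: 1, 12: 1, 5: 1, 4: 1, 17: 2, 8: 2, 11: 1}
Mode: [8, 17]

Mean=95/9, Median=11, Mode=[8, 17]


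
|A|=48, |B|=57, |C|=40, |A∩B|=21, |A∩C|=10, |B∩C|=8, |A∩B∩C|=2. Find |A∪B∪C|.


|A∪B∪C| = 48+57+40-21-10-8+2 = 108

|A∪B∪C| = 108


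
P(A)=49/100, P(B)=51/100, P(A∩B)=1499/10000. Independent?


P(A)×P(B) = 2499/10000
P(A∩B) = 1499/10000
Not equal → NOT independent

No, not independent


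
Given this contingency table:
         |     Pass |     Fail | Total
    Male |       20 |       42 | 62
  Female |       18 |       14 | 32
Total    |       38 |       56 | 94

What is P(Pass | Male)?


P(Pass | Male) = 20/(20+42) = 20/62 = 10/31

P(Pass|Male) = 10/31 ≈ 32.26%


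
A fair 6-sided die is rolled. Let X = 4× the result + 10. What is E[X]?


E[die] = (1+6)/2 = 7/2
E[X] = 4×7/2 + 10 = 24

E[X] = 24


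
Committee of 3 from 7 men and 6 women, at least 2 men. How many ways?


Count by #men:
  2M,1W: C(7,2)×C(6,1)=126
  3M,0W: C(7,3)×C(6,0)=35
Total = 161

161


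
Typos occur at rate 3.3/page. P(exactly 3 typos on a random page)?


Poisson(λ=3.3): P(X=3) = e^(-λ)×λ^k/k!
= e^(-3.3) × 3.3^3 / 3!
≈ 0.0368831674 × 35.937 / 6 ≈ 0.220912

P(X=3) ≈ 0.220912 ≈ 22.09%


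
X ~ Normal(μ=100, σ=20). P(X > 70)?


z = (70-100)/20 = -1.5
P(X > 70) = 1 - P(Z ≤ -1.5) = 1 - 0.0668 = 0.9332

P(X > 70) ≈ 0.9332


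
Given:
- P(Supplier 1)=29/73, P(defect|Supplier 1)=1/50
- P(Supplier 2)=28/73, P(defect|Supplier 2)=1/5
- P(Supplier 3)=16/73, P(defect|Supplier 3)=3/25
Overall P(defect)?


P(B) = Σ P(B|Aᵢ)×P(Aᵢ)
  1/50×29/73 = 29/3650
  1/5×28/73 = 28/365
  3/25×16/73 = 48/1825
Sum = 81/730

P(defect) = 81/730 ≈ 11.10%


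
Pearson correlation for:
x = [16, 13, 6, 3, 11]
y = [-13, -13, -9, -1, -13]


n=5, Σx=49, Σy=-49, Σxy=-577, Σx²=591, Σy²=589
r = (5×(-577) - 49×(-49))/√((5×591 - 49²)(5×589 - (-49)²))
= -484/√(554×544) = -484/√301376 ≈ -484/548.9772 ≈ -0.8816

r ≈ -0.8816


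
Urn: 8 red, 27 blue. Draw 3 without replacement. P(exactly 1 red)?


Hypergeometric: C(8,1)×C(27,2)/C(35,3)
= 8×351/6545 = 2808/6545

P(X=1) = 2808/6545 ≈ 42.90%


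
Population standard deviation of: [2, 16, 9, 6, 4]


Mean = 37/5
  (2-37/5)²=729/25
  (16-37/5)²=1849/25
  (9-37/5)²=64/25
  (6-37/5)²=49/25
  (4-37/5)²=289/25
Σ(x-μ)² = 596/5
σ² = (596/5)/5 = 596/25

σ = √(596/25) ≈ 4.8826


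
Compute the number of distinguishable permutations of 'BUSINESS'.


Letters: 8, freq: {'B': 1, 'U': 1, 'S': 3, 'I': 1, 'N': 1, 'E': 1}
8!/(1!×1!×3!×1!×1!×1!) = 40320/6 = 6720

6720


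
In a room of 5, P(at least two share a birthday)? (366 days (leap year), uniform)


P(all different) = Π(366-i)/366 for i=0..4
= 0.972938
P(match) = 1 - 0.972938 = 0.027062

P ≈ 0.0271 ≈ 2.71%


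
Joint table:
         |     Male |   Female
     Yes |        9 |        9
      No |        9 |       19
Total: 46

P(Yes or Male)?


P(Yes∨Male) = P(Yes) + P(Male) - P(Yes∧Male)
= (18 + 18 - 9)/46 = 27/46

P = 27/46 ≈ 58.70%


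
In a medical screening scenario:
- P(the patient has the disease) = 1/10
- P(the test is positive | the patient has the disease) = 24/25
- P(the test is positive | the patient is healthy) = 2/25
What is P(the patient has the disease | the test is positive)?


Using Bayes' theorem:
P(A|B) = P(B|A)·P(A) / P(B)

P(the test is positive) = 24/25 × 1/10 + 2/25 × 9/10
= 12/125 + 9/125 = 21/125

P(the patient has the disease|the test is positive) = (12/125) / (21/125) = 4/7

P(the patient has the disease|the test is positive) = 4/7 ≈ 57.14%


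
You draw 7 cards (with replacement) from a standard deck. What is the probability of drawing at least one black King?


P(not a black King) = 50/52 = 25/26
P(none in 7 draws) = (25/26)^7 = 6103515625/8031810176
P(≥1 black King) = 1 - 6103515625/8031810176 = 1928294551/8031810176

P = 1928294551/8031810176 ≈ 24.01%


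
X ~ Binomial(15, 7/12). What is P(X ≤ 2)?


P(X ≤ 2) = Σ P(X=i) for i=0..2
P(X=0) = 30517578125/15407021574586368
P(X=1) = 213623046875/5135673858195456
P(X=2) = 2093505859375/5135673858195456
Sum = 6951904296875/15407021574586368

P(X ≤ 2) = 6951904296875/15407021574586368 ≈ 0.05%


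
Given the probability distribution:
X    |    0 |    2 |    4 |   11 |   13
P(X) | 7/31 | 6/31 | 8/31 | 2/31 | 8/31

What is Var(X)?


E[X] = 170/31
E[X²] = 1746/31
Var(X) = E[X²] - (E[X])² = 1746/31 - 28900/961 = 25226/961

Var(X) = 25226/961 ≈ 26.2497


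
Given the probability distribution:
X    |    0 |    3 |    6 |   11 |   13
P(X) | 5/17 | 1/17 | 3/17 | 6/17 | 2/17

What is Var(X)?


E[X] = 113/17
E[X²] = 1181/17
Var(X) = E[X²] - (E[X])² = 1181/17 - 12769/289 = 7308/289

Var(X) = 7308/289 ≈ 25.2872


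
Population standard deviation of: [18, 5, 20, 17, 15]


Mean = 75/5 = 15
  (18-15)²=9
  (5-15)²=100
  (20-15)²=25
  (17-15)²=4
  (15-15)²=0
Σ(x-μ)² = 138
σ² = 138/5

σ = √(138/5) ≈ 5.2536


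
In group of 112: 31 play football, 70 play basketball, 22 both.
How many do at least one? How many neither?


|A∪B| = 31+70-22 = 79
Neither = 112-79 = 33

At least one: 79; Neither: 33


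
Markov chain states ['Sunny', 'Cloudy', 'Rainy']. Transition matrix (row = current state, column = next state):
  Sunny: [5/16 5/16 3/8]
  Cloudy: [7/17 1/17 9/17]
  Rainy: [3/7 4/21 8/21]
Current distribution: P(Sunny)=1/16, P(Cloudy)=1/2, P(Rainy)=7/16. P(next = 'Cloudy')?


P(next=Cloudy) = Σᵢ P(now=i)×P(i→Cloudy)
= 1/16×5/16 + 1/2×1/17 + 7/16×4/21
= 5/256 + 1/34 + 1/12 = 1727/13056

P = 1727/13056 ≈ 0.1323


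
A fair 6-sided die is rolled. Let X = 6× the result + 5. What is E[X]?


E[die] = (1+6)/2 = 7/2
E[X] = 6×7/2 + 5 = 26

E[X] = 26


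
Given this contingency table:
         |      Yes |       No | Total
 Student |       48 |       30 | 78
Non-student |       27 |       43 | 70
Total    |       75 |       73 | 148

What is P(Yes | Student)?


P(Yes | Student) = 48/(48+30) = 48/78 = 8/13

P(Yes|Student) = 8/13 ≈ 61.54%


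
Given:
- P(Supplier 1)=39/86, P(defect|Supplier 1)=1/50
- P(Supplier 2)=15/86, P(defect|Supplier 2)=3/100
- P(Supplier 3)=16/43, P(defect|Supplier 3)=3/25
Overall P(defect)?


P(B) = Σ P(B|Aᵢ)×P(Aᵢ)
  1/50×39/86 = 39/4300
  3/100×15/86 = 9/1720
  3/25×16/43 = 48/1075
Sum = 507/8600

P(defect) = 507/8600 ≈ 5.90%


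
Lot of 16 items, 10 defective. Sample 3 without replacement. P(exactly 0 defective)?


Hypergeometric: C(10,0)×C(6,3)/C(16,3)
= 1×20/560 = 1/28

P(X=0) = 1/28 ≈ 3.57%


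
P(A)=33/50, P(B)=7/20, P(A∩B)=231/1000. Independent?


P(A)×P(B) = 231/1000
P(A∩B) = 231/1000
Equal ✓ → Independent

Yes, independent


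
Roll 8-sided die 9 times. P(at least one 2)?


P(no 2)^9 = (7/8)^9 = 40353607/134217728
P(≥1) = 1 - 40353607/134217728 = 93864121/134217728

P = 93864121/134217728 ≈ 69.93%


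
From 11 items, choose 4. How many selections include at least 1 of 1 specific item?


Complement: C(11,4) - C(10,4) = 330 - 210 = 120

120


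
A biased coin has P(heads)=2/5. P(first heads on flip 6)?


Geometric: P(X=6) = (1-p)^(k-1)×p = (3/5)^5×2/5 = 486/15625

P(X=6) = 486/15625 ≈ 3.11%


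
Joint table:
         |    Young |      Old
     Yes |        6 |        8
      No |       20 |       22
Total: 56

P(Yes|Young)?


P(Yes|Young) = 6/(6+20) = 6/26 = 3/13

P = 3/13 ≈ 23.08%


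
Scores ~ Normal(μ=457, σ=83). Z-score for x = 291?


z = (x - μ)/σ = (291 - 457)/83 = -2.0

z = -2.0


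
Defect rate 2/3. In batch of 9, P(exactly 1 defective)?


Binomial: P(X=1) = C(9,1)×p^1×(1-p)^8
= 9 × 2/3 × 1/6561 = 2/2187

P(X=1) = 2/2187 ≈ 0.09%


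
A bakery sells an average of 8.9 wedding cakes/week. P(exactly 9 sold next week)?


Poisson(λ=8.9): P(X=9) = e^(-λ)×λ^k/k!
= e^(-8.9) × 8.9^9 / 9!
≈ 0.0001363889265 × 350356403.707 / 362880 ≈ 0.131682

P(X=9) ≈ 0.131682 ≈ 13.17%


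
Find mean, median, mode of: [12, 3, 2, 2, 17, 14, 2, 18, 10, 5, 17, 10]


Sorted: [2, 2, 2, 3, 5, 10, 10, 12, 14, 17, 17, 18]
Mean = 112/12 = 28/3
Median = 10
Freq: {12: 1, 3: 1, 2: 3, 17: 2, 14: 1, 18: 1, 10: 2, 5: 1}
Mode: [2]

Mean=28/3, Median=10, Mode=2


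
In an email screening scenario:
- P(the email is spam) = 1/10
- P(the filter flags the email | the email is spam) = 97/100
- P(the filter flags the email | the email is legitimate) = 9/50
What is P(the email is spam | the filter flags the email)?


Using Bayes' theorem:
P(A|B) = P(B|A)·P(A) / P(B)

P(the filter flags the email) = 97/100 × 1/10 + 9/50 × 9/10
= 97/1000 + 81/500 = 259/1000

P(the email is spam|the filter flags the email) = (97/1000) / (259/1000) = 97/259

P(the email is spam|the filter flags the email) = 97/259 ≈ 37.45%


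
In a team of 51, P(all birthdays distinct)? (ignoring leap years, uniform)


P(all different) = Π(365-i)/365 for i=0..50
= (365/365)×(364/365)×...×(315/365)
= 0.025568

P ≈ 0.0256 ≈ 2.56%


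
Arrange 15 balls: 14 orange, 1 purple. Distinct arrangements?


15!/(14!×1!) = 15

15


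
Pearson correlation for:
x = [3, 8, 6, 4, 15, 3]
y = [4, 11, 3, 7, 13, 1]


n=6, Σx=39, Σy=39, Σxy=344, Σx²=359, Σy²=365
r = (6×344 - 39×39)/√((6×359 - 39²)(6×365 - 39²))
= 543/√(633×669) = 543/√423477 ≈ 543/650.7511 ≈ 0.8344

r ≈ 0.8344


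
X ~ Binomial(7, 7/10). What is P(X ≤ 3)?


P(X ≤ 3) = Σ P(X=i) for i=0..3
P(X=0) = 2187/10000000
P(X=1) = 35721/10000000
P(X=2) = 250047/10000000
P(X=3) = 194481/2000000
Sum = 31509/250000

P(X ≤ 3) = 31509/250000 ≈ 12.60%


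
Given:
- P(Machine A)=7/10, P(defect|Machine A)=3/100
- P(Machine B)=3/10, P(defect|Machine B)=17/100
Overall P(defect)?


P(B) = Σ P(B|Aᵢ)×P(Aᵢ)
  3/100×7/10 = 21/1000
  17/100×3/10 = 51/1000
Sum = 9/125

P(defect) = 9/125 ≈ 7.20%


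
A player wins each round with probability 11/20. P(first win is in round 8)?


Geometric: P(X=8) = (1-p)^(k-1)×p = (9/20)^7×11/20 = 52612659/25600000000

P(X=8) = 52612659/25600000000 ≈ 0.21%


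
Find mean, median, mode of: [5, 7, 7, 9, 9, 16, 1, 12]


Sorted: [1, 5, 7, 7, 9, 9, 12, 16]
Mean = 66/8 = 33/4
Median = 8
Freq: {5: 1, 7: 2, 9: 2, 16: 1, 1: 1, 12: 1}
Mode: [7, 9]

Mean=33/4, Median=8, Mode=[7, 9]


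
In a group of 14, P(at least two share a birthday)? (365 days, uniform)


P(all different) = Π(365-i)/365 for i=0..13
= 0.776897
P(match) = 1 - 0.776897 = 0.223103

P ≈ 0.2231 ≈ 22.31%


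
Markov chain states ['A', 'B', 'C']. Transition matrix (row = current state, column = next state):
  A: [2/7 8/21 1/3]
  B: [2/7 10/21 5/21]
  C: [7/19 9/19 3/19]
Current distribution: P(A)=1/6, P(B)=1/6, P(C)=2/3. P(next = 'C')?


P(next=C) = Σᵢ P(now=i)×P(i→C)
= 1/6×1/3 + 1/6×5/21 + 2/3×3/19
= 1/18 + 5/126 + 2/19 = 80/399

P = 80/399 ≈ 0.2005


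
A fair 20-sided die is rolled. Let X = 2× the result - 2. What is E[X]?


E[die] = (1+20)/2 = 21/2
E[X] = 2×21/2 - 2 = 19

E[X] = 19


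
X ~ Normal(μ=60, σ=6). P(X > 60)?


z = (60-60)/6 = 0.0
P(X > 60) = 1 - P(Z ≤ 0.0) = 1 - 0.5000 = 0.5000

P(X > 60) ≈ 0.5000


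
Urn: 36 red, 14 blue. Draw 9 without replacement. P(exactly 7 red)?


Hypergeometric: C(36,7)×C(14,2)/C(50,9)
= 8347680×91/2505433700 = 493272/1626905

P(X=7) = 493272/1626905 ≈ 30.32%


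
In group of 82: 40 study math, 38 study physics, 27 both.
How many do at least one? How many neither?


|A∪B| = 40+38-27 = 51
Neither = 82-51 = 31

At least one: 51; Neither: 31


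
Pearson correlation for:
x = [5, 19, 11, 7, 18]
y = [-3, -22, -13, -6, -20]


n=5, Σx=60, Σy=-64, Σxy=-978, Σx²=880, Σy²=1098
r = (5×(-978) - 60×(-64))/√((5×880 - 60²)(5×1098 - (-64)²))
= -1050/√(800×1394) = -1050/√1115200 ≈ -1050/1056.0303 ≈ -0.9943

r ≈ -0.9943


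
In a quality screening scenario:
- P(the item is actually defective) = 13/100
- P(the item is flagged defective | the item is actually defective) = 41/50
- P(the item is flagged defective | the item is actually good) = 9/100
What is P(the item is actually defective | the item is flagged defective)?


Using Bayes' theorem:
P(A|B) = P(B|A)·P(A) / P(B)

P(the item is flagged defective) = 41/50 × 13/100 + 9/100 × 87/100
= 533/5000 + 783/10000 = 1849/10000

P(the item is actually defective|the item is flagged defective) = (533/5000) / (1849/10000) = 1066/1849

P(the item is actually defective|the item is flagged defective) = 1066/1849 ≈ 57.65%
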